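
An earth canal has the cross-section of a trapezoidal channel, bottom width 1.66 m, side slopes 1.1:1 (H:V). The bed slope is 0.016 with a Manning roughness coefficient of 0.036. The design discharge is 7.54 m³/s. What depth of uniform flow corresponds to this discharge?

y_n = 1.05 m

Manning's equation rearranged: A R^(2/3) = nQ / (1·√S) = 0.036 × 7.54 / (√0.016) = 2.146.
At y = 1.18 m: A R^(2/3) = 2.687 — too large.
At y = 0.851 m: A R^(2/3) = 1.442 — too small.
At y = 1.05 m: A R^(2/3) = 2.145 — close enough.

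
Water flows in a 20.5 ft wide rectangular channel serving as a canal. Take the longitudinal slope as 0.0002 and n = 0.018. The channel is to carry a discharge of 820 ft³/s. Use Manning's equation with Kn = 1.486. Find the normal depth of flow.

y_n = 11.2 ft

Manning's equation rearranged: A R^(2/3) = nQ / (1.486·√S) = 0.018 × 820 / (1.486 × √0.0002) = 702.3.
Try y = 13.1 ft: A R^(2/3) = 862 — too large.
Try y = 8.56 ft: A R^(2/3) = 489.9 — too small.
Try y = 11.2 ft: A R^(2/3) = 702.5 — matches.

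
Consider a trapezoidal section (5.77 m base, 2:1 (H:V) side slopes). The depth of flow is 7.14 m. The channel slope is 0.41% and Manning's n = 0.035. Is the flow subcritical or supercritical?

With bottom width b = 5.77 m and side slope z = 2: A = (b + zy)y = (5.77 + 2×7.14)×7.14 = 143.2 m²; P = b + 2y√(1+z²) = 5.77 + 2×7.14×2.236 = 37.7 m.
Hydraulic radius R = A/P = 143.2/37.7 = 3.797 m.
V = (1/n) R^(2/3) √S = (1/0.035) × 3.797^(2/3) × √0.0041 = 4.453 m/s. Hydraulic depth D_h = A/T = 143.2/34.33 = 4.17 m.
Froude number Fr = V/√(g·D_h) = 4.453/√(9.81×4.17) = 0.696, which is less than 1, so the flow is subcritical.

subcritical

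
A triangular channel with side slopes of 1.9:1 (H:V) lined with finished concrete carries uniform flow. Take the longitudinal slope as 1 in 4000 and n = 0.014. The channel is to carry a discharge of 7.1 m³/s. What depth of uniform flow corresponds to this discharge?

Manning's equation rearranged: A R^(2/3) = nQ / (1·√S) = 0.014 × 7.1 / (√0.00025) = 6.287.
Trying y = 1.68 m: A R^(2/3) = 4.4 — short.
Trying y = 2.34 m: A R^(2/3) = 10.65 — over.
Trying y = 1.92 m: A R^(2/3) = 6.283 — matches.

y_n = 1.92 m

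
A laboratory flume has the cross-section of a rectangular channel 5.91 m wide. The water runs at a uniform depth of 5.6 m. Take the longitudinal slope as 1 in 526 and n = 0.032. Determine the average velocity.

V = 2.12 m/s

Flow area A = b·y = 5.91 × 5.6 = 33.1 m². Wetted perimeter P = b + 2y = 5.91 + 2×5.6 = 17.11 m.
Hydraulic radius R = A/P = 33.1/17.11 = 1.934 m.
From Manning's equation, V = (1/n) R^(2/3) S^(1/2) = (1/0.032) × 1.934^(2/3) × 0.001901^(1/2) = 2.12 m/s.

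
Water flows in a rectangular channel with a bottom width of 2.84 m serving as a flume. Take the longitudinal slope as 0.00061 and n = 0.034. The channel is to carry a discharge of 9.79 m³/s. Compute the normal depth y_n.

Manning's equation rearranged: A R^(2/3) = nQ / (1·√S) = 0.034 × 9.79 / (√0.00061) = 13.48.
Trying y = 3.99 m: A R^(2/3) = 11.69 — low.
Trying y = 5.1 m: A R^(2/3) = 15.53 — high.
Trying y = 4.51 m: A R^(2/3) = 13.48 — ≈ 13.48.

y_n = 4.51 m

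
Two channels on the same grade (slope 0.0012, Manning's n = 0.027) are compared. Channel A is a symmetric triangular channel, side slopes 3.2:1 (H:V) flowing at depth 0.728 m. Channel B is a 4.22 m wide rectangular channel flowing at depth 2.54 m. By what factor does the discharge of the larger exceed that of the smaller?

Channel A: For a triangular section with side slope z = 3.2: A = zy² = 3.2×0.728² = 1.696 m²; P = 2y√(1+z²) = 2×0.728×3.353 = 4.881 m. Hydraulic radius R = A/P = 1.696/4.881 = 0.3474 m. Q_A = (1/0.027)·1.696·0.3474^(2/3)·√0.0012 = 1.075 m³/s.
Channel B: Flow area A = b·y = 4.22 × 2.54 = 10.72 m². Wetted perimeter P = b + 2y = 4.22 + 2×2.54 = 9.3 m. Hydraulic radius R = A/P = 10.72/9.3 = 1.153 m. Q_B = (1/0.027)·10.72·1.153^(2/3)·√0.0012 = 15.12 m³/s.
The larger discharge is 15.12 m³/s and the smaller is 1.075 m³/s; the ratio is 14.1.

14.1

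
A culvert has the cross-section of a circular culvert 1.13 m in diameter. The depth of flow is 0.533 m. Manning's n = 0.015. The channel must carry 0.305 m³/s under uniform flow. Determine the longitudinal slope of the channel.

For a circular section of diameter D = 1.13 m at depth y = 0.533 m, the central angle is θ = 2 arccos(1 − 2y/D) = 3.028 rad. Then A = (D²/8)(θ − sin θ) = 0.4653 m² and P = Dθ/2 = 1.711 m.
Hydraulic radius R = A/P = 0.4653/1.711 = 0.2719 m.
From Manning's equation, S = [nQ / (1 A R^(2/3))]² = [0.015 × 0.305 / (1 × 0.4653 × 0.2719^(2/3))]² = 0.000549.

S = 0.000549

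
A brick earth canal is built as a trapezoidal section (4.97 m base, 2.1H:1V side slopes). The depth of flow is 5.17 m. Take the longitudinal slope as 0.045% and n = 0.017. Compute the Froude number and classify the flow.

With bottom width b = 4.97 m and side slope z = 2.1: A = (b + zy)y = (4.97 + 2.1×5.17)×5.17 = 81.83 m²; P = b + 2y√(1+z²) = 4.97 + 2×5.17×2.326 = 29.02 m.
Hydraulic radius R = A/P = 81.83/29.02 = 2.82 m.
V = (1/n) R^(2/3) √S = (1/0.017) × 2.82^(2/3) × √0.00045 = 2.49 m/s. Hydraulic depth D_h = A/T = 81.83/26.68 = 3.066 m.
Froude number Fr = V/√(g·D_h) = 2.49/√(9.81×3.066) = 0.454, which is less than 1, so the flow is subcritical.

subcritical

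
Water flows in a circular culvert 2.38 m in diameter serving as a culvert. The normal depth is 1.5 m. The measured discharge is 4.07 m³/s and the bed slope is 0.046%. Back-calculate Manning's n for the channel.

For a circular section of diameter D = 2.38 m at depth y = 1.5 m, the central angle is θ = 2 arccos(1 − 2y/D) = 3.669 rad. Then A = (D²/8)(θ − sin θ) = 2.954 m² and P = Dθ/2 = 4.366 m.
Hydraulic radius R = A/P = 2.954/4.366 = 0.6766 m.
Rearranging Manning's equation: n = (1/Q) A R^(2/3) S^(1/2) = (1/4.07) × 2.954 × 0.6766^(2/3) × √0.00046 = 0.012.

n = 0.012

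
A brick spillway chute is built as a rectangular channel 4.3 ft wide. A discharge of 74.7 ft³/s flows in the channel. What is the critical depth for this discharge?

y_c = 2.11 ft

For a rectangular channel, critical depth y_c = (q²/g)^(1/3) where q = Q/b = 74.7/4.3 = 17.37 ft²/s.
So y_c = (17.37²/32.2)^(1/3) = 2.11 ft.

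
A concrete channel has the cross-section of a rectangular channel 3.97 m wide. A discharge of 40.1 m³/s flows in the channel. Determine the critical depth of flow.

For a rectangular channel, critical depth y_c = (q²/g)^(1/3) where q = Q/b = 40.1/3.97 = 10.1 m²/s.
So y_c = (10.1²/9.81)^(1/3) = 2.18 m.

y_c = 2.18 m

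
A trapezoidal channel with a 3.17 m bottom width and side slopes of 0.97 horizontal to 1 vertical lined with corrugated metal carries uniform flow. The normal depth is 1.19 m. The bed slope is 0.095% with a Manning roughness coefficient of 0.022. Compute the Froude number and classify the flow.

subcritical

With bottom width b = 3.17 m and side slope z = 0.97: A = (b + zy)y = (3.17 + 0.97×1.19)×1.19 = 5.146 m²; P = b + 2y√(1+z²) = 3.17 + 2×1.19×1.393 = 6.486 m.
Hydraulic radius R = A/P = 5.146/6.486 = 0.7934 m.
V = (1/n) R^(2/3) √S = (1/0.022) × 0.7934^(2/3) × √0.00095 = 1.201 m/s. Hydraulic depth D_h = A/T = 5.146/5.479 = 0.9393 m.
Froude number Fr = V/√(g·D_h) = 1.201/√(9.81×0.9393) = 0.396, which is less than 1, so the flow is subcritical.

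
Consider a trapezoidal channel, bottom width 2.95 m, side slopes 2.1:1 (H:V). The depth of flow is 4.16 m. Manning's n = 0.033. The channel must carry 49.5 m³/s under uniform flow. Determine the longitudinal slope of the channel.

With bottom width b = 2.95 m and side slope z = 2.1: A = (b + zy)y = (2.95 + 2.1×4.16)×4.16 = 48.61 m²; P = b + 2y√(1+z²) = 2.95 + 2×4.16×2.326 = 22.3 m.
Hydraulic radius R = A/P = 48.61/22.3 = 2.18 m.
From Manning's equation, S = [nQ / (1 A R^(2/3))]² = [0.033 × 49.5 / (1 × 48.61 × 2.18^(2/3))]² = 0.000399.

S = 0.000399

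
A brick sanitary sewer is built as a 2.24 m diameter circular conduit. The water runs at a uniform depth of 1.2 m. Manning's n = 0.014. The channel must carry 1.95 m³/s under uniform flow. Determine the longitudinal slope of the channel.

S = 0.00033

For a circular section of diameter D = 2.24 m at depth y = 1.2 m, the central angle is θ = 2 arccos(1 − 2y/D) = 3.285 rad. Then A = (D²/8)(θ − sin θ) = 2.149 m² and P = Dθ/2 = 3.679 m.
Hydraulic radius R = A/P = 2.149/3.679 = 0.5843 m.
From Manning's equation, S = [nQ / (1 A R^(2/3))]² = [0.014 × 1.95 / (1 × 2.149 × 0.5843^(2/3))]² = 0.00033.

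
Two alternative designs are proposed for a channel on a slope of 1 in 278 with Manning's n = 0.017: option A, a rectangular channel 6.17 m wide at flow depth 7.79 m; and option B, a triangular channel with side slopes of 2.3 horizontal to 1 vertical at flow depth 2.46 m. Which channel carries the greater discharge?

Channel A: Flow area A = b·y = 6.17 × 7.79 = 48.06 m². Wetted perimeter P = b + 2y = 6.17 + 2×7.79 = 21.75 m. Hydraulic radius R = A/P = 48.06/21.75 = 2.21 m. Q_A = (1/0.017)·48.06·2.21^(2/3)·√0.003597 = 287.7 m³/s.
Channel B: For a triangular section with side slope z = 2.3: A = zy² = 2.3×2.46² = 13.92 m²; P = 2y√(1+z²) = 2×2.46×2.508 = 12.34 m. Hydraulic radius R = A/P = 13.92/12.34 = 1.128 m. Q_B = (1/0.017)·13.92·1.128^(2/3)·√0.003597 = 53.21 m³/s.
Q_A = 287.7 m³/s vs Q_B = 53.21 m³/s, so channel A carries more.

channel A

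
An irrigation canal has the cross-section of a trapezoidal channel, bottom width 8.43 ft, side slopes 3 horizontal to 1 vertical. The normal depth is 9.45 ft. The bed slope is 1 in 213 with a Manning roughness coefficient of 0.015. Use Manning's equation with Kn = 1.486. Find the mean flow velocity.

With bottom width b = 8.43 ft and side slope z = 3: A = (b + zy)y = (8.43 + 3×9.45)×9.45 = 347.6 ft²; P = b + 2y√(1+z²) = 8.43 + 2×9.45×3.162 = 68.2 ft.
Hydraulic radius R = A/P = 347.6/68.2 = 5.097 ft.
From Manning's equation, V = (1.486/n) R^(2/3) S^(1/2) = (1.486/0.015) × 5.097^(2/3) × 0.004695^(1/2) = 20.1 ft/s.

V = 20.1 ft/s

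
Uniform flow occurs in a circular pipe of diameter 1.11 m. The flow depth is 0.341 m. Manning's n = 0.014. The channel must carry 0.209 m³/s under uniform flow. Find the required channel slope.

For a circular section of diameter D = 1.11 m at depth y = 0.341 m, the central angle is θ = 2 arccos(1 − 2y/D) = 2.35 rad. Then A = (D²/8)(θ − sin θ) = 0.2523 m² and P = Dθ/2 = 1.304 m.
Hydraulic radius R = A/P = 0.2523/1.304 = 0.1935 m.
From Manning's equation, S = [nQ / (1 A R^(2/3))]² = [0.014 × 0.209 / (1 × 0.2523 × 0.1935^(2/3))]² = 0.0012.

S = 0.0012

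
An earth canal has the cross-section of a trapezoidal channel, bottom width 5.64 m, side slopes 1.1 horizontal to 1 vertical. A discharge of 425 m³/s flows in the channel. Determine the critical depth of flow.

y_c = 5.8 m

At critical depth, Q² T / (g A³) = 1, i.e. A³/T = Q²/g = 425²/9.81 = 18410.
Trying y = 4.43 m: A³/T = 6565 — low.
Trying y = 7.01 m: A³/T = 38920 — high.
Trying y = 5.8 m: A³/T = 18420 — close enough.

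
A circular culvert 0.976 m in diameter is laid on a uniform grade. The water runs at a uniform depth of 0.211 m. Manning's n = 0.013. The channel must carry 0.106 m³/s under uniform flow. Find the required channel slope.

For a circular section of diameter D = 0.976 m at depth y = 0.211 m, the central angle is θ = 2 arccos(1 − 2y/D) = 1.934 rad. Then A = (D²/8)(θ − sin θ) = 0.119 m² and P = Dθ/2 = 0.944 m.
Hydraulic radius R = A/P = 0.119/0.944 = 0.1261 m.
From Manning's equation, S = [nQ / (1 A R^(2/3))]² = [0.013 × 0.106 / (1 × 0.119 × 0.1261^(2/3))]² = 0.00212.

S = 0.00212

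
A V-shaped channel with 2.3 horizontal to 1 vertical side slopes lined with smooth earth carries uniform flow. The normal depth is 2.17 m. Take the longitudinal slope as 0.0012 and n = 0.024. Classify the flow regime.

subcritical

For a triangular section with side slope z = 2.3: A = zy² = 2.3×2.17² = 10.83 m²; P = 2y√(1+z²) = 2×2.17×2.508 = 10.88 m.
Hydraulic radius R = A/P = 10.83/10.88 = 0.995 m.
V = (1/n) R^(2/3) √S = (1/0.024) × 0.995^(2/3) × √0.0012 = 1.439 m/s. Hydraulic depth D_h = A/T = 10.83/9.982 = 1.085 m.
Froude number Fr = V/√(g·D_h) = 1.439/√(9.81×1.085) = 0.441, which is less than 1, so the flow is subcritical.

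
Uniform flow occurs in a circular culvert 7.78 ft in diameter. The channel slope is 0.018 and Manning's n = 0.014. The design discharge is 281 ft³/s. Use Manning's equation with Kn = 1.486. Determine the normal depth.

Manning's equation rearranged: A R^(2/3) = nQ / (1.486·√S) = 0.014 × 281 / (1.486 × √0.018) = 19.73.
Try y = 3.11 ft: A R^(2/3) = 24.93 — over.
Try y = 1.92 ft: A R^(2/3) = 9.89 — short.
Try y = 2.74 ft: A R^(2/3) = 19.71 — close enough.

y_n = 2.74 ft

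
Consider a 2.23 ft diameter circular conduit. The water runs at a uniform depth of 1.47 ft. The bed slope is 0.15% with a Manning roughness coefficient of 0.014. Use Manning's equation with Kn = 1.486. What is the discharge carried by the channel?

For a circular section of diameter D = 2.23 ft at depth y = 1.47 ft, the central angle is θ = 2 arccos(1 − 2y/D) = 3.79 rad. Then A = (D²/8)(θ − sin θ) = 2.731 ft² and P = Dθ/2 = 4.225 ft.
Hydraulic radius R = A/P = 2.731/4.225 = 0.6463 ft.
Manning's equation: Q = (1.486/n) A R^(2/3) S^(1/2) = (1.486/0.014) × 2.731 × 0.6463^(2/3) × 0.0015^(1/2) = 8.39 ft³/s.

Q = 8.39 ft³/s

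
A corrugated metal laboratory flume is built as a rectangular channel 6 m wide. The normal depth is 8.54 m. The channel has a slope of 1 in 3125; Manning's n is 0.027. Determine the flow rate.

Flow area A = b·y = 6 × 8.54 = 51.24 m². Wetted perimeter P = b + 2y = 6 + 2×8.54 = 23.08 m.
Hydraulic radius R = A/P = 51.24/23.08 = 2.22 m.
Manning's equation: Q = (1/n) A R^(2/3) S^(1/2) = (1/0.027) × 51.24 × 2.22^(2/3) × 0.00032^(1/2) = 57.8 m³/s.

Q = 57.8 m³/s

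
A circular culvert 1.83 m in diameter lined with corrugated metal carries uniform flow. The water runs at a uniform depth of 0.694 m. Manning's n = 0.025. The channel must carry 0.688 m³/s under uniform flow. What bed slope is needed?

S = 0.0013

For a circular section of diameter D = 1.83 m at depth y = 0.694 m, the central angle is θ = 2 arccos(1 − 2y/D) = 2.654 rad. Then A = (D²/8)(θ − sin θ) = 0.9146 m² and P = Dθ/2 = 2.428 m.
Hydraulic radius R = A/P = 0.9146/2.428 = 0.3767 m.
From Manning's equation, S = [nQ / (1 A R^(2/3))]² = [0.025 × 0.688 / (1 × 0.9146 × 0.3767^(2/3))]² = 0.0013.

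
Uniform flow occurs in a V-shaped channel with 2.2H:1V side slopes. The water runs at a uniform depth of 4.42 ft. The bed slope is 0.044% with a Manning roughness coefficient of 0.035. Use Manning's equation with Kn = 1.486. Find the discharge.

For a triangular section with side slope z = 2.2: A = zy² = 2.2×4.42² = 42.98 ft²; P = 2y√(1+z²) = 2×4.42×2.417 = 21.36 ft.
Hydraulic radius R = A/P = 42.98/21.36 = 2.012 ft.
Manning's equation: Q = (1.486/n) A R^(2/3) S^(1/2) = (1.486/0.035) × 42.98 × 2.012^(2/3) × 0.00044^(1/2) = 61 ft³/s.

Q = 61 ft³/s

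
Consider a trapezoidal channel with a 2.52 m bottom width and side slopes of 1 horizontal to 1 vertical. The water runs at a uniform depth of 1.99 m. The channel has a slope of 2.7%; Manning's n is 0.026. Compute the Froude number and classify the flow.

With bottom width b = 2.52 m and side slope z = 1: A = (b + zy)y = (2.52 + 1×1.99)×1.99 = 8.975 m²; P = b + 2y√(1+z²) = 2.52 + 2×1.99×1.414 = 8.149 m.
Hydraulic radius R = A/P = 8.975/8.149 = 1.101 m.
V = (1/n) R^(2/3) √S = (1/0.026) × 1.101^(2/3) × √0.027 = 6.74 m/s. Hydraulic depth D_h = A/T = 8.975/6.5 = 1.381 m.
Froude number Fr = V/√(g·D_h) = 6.74/√(9.81×1.381) = 1.83, which is greater than 1, so the flow is supercritical.

supercritical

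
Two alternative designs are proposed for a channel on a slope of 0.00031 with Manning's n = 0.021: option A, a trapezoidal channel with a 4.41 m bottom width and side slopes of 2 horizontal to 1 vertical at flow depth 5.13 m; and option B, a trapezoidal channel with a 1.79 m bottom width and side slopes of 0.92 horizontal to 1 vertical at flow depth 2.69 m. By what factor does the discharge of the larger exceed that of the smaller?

11

Channel A: With bottom width b = 4.41 m and side slope z = 2: A = (b + zy)y = (4.41 + 2×5.13)×5.13 = 75.26 m²; P = b + 2y√(1+z²) = 4.41 + 2×5.13×2.236 = 27.35 m. Hydraulic radius R = A/P = 75.26/27.35 = 2.751 m. Q_A = (1/0.021)·75.26·2.751^(2/3)·√0.00031 = 123.9 m³/s.
Channel B: With bottom width b = 1.79 m and side slope z = 0.92: A = (b + zy)y = (1.79 + 0.92×2.69)×2.69 = 11.47 m²; P = b + 2y√(1+z²) = 1.79 + 2×2.69×1.359 = 9.1 m. Hydraulic radius R = A/P = 11.47/9.1 = 1.261 m. Q_B = (1/0.021)·11.47·1.261^(2/3)·√0.00031 = 11.22 m³/s.
The larger discharge is 123.9 m³/s and the smaller is 11.22 m³/s; the ratio is 11.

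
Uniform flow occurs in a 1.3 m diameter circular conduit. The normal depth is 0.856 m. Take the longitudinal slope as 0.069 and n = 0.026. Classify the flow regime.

supercritical

For a circular section of diameter D = 1.3 m at depth y = 0.856 m, the central angle is θ = 2 arccos(1 − 2y/D) = 3.787 rad. Then A = (D²/8)(θ − sin θ) = 0.9269 m² and P = Dθ/2 = 2.461 m.
Hydraulic radius R = A/P = 0.9269/2.461 = 0.3766 m.
V = (1/n) R^(2/3) √S = (1/0.026) × 0.3766^(2/3) × √0.069 = 5.269 m/s. Hydraulic depth D_h = A/T = 0.9269/1.233 = 0.7518 m.
Froude number Fr = V/√(g·D_h) = 5.269/√(9.81×0.7518) = 1.94, which is greater than 1, so the flow is supercritical.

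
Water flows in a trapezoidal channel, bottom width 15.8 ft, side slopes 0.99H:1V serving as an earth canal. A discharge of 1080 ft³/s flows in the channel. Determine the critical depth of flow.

y_c = 4.73 ft

At critical depth, Q² T / (g A³) = 1, i.e. A³/T = Q²/g = 1080²/32.2 = 36220.
At y = 5.59 ft: A³/T = 63130 — high.
At y = 3.7 ft: A³/T = 16150 — low.
At y = 4.73 ft: A³/T = 36140 — matches.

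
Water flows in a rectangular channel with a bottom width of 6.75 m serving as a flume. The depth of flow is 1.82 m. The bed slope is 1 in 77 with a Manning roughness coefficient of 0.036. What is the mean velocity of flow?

V = 3.54 m/s

Flow area A = b·y = 6.75 × 1.82 = 12.29 m². Wetted perimeter P = b + 2y = 6.75 + 2×1.82 = 10.39 m.
Hydraulic radius R = A/P = 12.29/10.39 = 1.182 m.
From Manning's equation, V = (1/n) R^(2/3) S^(1/2) = (1/0.036) × 1.182^(2/3) × 0.01299^(1/2) = 3.54 m/s.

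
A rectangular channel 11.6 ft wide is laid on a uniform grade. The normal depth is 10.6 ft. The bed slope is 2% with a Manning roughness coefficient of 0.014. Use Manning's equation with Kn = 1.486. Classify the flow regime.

supercritical

Flow area A = b·y = 11.6 × 10.6 = 123 ft². Wetted perimeter P = b + 2y = 11.6 + 2×10.6 = 32.8 ft.
Hydraulic radius R = A/P = 123/32.8 = 3.749 ft.
V = (1.486/n) R^(2/3) √S = (1.486/0.014) × 3.749^(2/3) × √0.02 = 36.22 ft/s. Hydraulic depth D_h = A/T = 123/11.6 = 10.6 ft.
Froude number Fr = V/√(g·D_h) = 36.22/√(32.2×10.6) = 1.96, which is greater than 1, so the flow is supercritical.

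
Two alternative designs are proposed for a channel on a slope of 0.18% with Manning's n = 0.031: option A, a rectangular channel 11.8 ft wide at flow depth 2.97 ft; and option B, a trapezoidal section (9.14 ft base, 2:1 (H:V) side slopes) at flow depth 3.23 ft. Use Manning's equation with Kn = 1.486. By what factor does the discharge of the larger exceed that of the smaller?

1.51

Channel A: Flow area A = b·y = 11.8 × 2.97 = 35.05 ft². Wetted perimeter P = b + 2y = 11.8 + 2×2.97 = 17.74 ft. Hydraulic radius R = A/P = 35.05/17.74 = 1.976 ft. Q_A = (1.486/0.031)·35.05·1.976^(2/3)·√0.0018 = 112.2 ft³/s.
Channel B: With bottom width b = 9.14 ft and side slope z = 2: A = (b + zy)y = (9.14 + 2×3.23)×3.23 = 50.39 ft²; P = b + 2y√(1+z²) = 9.14 + 2×3.23×2.236 = 23.58 ft. Hydraulic radius R = A/P = 50.39/23.58 = 2.136 ft. Q_B = (1.486/0.031)·50.39·2.136^(2/3)·√0.0018 = 170 ft³/s.
The larger discharge is 170 ft³/s and the smaller is 112.2 ft³/s; the ratio is 1.51.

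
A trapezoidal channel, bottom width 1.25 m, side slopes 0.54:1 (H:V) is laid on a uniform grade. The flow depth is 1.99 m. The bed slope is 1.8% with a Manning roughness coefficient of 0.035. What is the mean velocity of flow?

With bottom width b = 1.25 m and side slope z = 0.54: A = (b + zy)y = (1.25 + 0.54×1.99)×1.99 = 4.626 m²; P = b + 2y√(1+z²) = 1.25 + 2×1.99×1.136 = 5.773 m.
Hydraulic radius R = A/P = 4.626/5.773 = 0.8013 m.
From Manning's equation, V = (1/n) R^(2/3) S^(1/2) = (1/0.035) × 0.8013^(2/3) × 0.018^(1/2) = 3.31 m/s.

V = 3.31 m/s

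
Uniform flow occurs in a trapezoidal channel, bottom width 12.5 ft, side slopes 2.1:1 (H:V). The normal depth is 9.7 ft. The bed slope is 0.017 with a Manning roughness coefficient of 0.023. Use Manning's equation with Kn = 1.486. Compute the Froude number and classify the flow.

supercritical

With bottom width b = 12.5 ft and side slope z = 2.1: A = (b + zy)y = (12.5 + 2.1×9.7)×9.7 = 318.8 ft²; P = b + 2y√(1+z²) = 12.5 + 2×9.7×2.326 = 57.62 ft.
Hydraulic radius R = A/P = 318.8/57.62 = 5.533 ft.
V = (1.486/n) R^(2/3) √S = (1.486/0.023) × 5.533^(2/3) × √0.017 = 26.35 ft/s. Hydraulic depth D_h = A/T = 318.8/53.24 = 5.989 ft.
Froude number Fr = V/√(g·D_h) = 26.35/√(32.2×5.989) = 1.9, which is greater than 1, so the flow is supercritical.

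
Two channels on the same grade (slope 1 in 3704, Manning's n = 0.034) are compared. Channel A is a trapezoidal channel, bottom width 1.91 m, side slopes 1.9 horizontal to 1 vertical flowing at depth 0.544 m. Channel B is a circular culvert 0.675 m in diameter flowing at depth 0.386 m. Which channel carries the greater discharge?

Channel A: With bottom width b = 1.91 m and side slope z = 1.9: A = (b + zy)y = (1.91 + 1.9×0.544)×0.544 = 1.601 m²; P = b + 2y√(1+z²) = 1.91 + 2×0.544×2.147 = 4.246 m. Hydraulic radius R = A/P = 1.601/4.246 = 0.3771 m. Q_A = (1/0.034)·1.601·0.3771^(2/3)·√0.00027 = 0.4039 m³/s.
Channel B: For a circular section of diameter D = 0.675 m at depth y = 0.386 m, the central angle is θ = 2 arccos(1 − 2y/D) = 3.43 rad. Then A = (D²/8)(θ − sin θ) = 0.2115 m² and P = Dθ/2 = 1.158 m. Hydraulic radius R = A/P = 0.2115/1.158 = 0.1827 m. Q_B = (1/0.034)·0.2115·0.1827^(2/3)·√0.00027 = 0.03292 m³/s.
Q_A = 0.4039 m³/s vs Q_B = 0.03292 m³/s, so channel A carries more.

channel A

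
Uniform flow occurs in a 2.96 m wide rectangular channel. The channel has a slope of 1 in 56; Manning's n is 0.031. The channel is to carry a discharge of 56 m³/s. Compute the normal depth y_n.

y_n = 4.14 m

Manning's equation rearranged: A R^(2/3) = nQ / (1·√S) = 0.031 × 56 / (√0.01786) = 12.99.
Trying y = 3.4 m: A R^(2/3) = 10.27 — low.
Trying y = 4.48 m: A R^(2/3) = 14.24 — high.
Trying y = 4.14 m: A R^(2/3) = 12.98 — matches.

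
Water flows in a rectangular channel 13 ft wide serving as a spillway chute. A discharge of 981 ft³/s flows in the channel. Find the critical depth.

For a rectangular channel, critical depth y_c = (q²/g)^(1/3) where q = Q/b = 981/13 = 75.46 ft²/s.
So y_c = (75.46²/32.2)^(1/3) = 5.61 ft.

y_c = 5.61 ft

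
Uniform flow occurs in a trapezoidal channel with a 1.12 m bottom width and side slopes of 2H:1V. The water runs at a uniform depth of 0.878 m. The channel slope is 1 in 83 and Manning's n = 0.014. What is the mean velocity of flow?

With bottom width b = 1.12 m and side slope z = 2: A = (b + zy)y = (1.12 + 2×0.878)×0.878 = 2.525 m²; P = b + 2y√(1+z²) = 1.12 + 2×0.878×2.236 = 5.047 m.
Hydraulic radius R = A/P = 2.525/5.047 = 0.5004 m.
From Manning's equation, V = (1/n) R^(2/3) S^(1/2) = (1/0.014) × 0.5004^(2/3) × 0.01205^(1/2) = 4.94 m/s.

V = 4.94 m/s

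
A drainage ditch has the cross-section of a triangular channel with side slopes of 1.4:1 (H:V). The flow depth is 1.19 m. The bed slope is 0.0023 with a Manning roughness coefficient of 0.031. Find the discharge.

Q = 1.89 m³/s

For a triangular section with side slope z = 1.4: A = zy² = 1.4×1.19² = 1.983 m²; P = 2y√(1+z²) = 2×1.19×1.72 = 4.095 m.
Hydraulic radius R = A/P = 1.983/4.095 = 0.4842 m.
Manning's equation: Q = (1/n) A R^(2/3) S^(1/2) = (1/0.031) × 1.983 × 0.4842^(2/3) × 0.0023^(1/2) = 1.89 m³/s.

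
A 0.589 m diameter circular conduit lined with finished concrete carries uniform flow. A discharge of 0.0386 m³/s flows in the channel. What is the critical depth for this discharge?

At critical depth, Q² T / (g A³) = 1, i.e. A³/T = Q²/g = 0.0386²/9.81 = 0.0001519.
Trying y = 0.0893 m: A³/T = 0.00004174 — short.
Trying y = 0.149 m: A³/T = 0.0003103 — over.
Trying y = 0.124 m: A³/T = 0.0001515 — close enough.

y_c = 0.124 m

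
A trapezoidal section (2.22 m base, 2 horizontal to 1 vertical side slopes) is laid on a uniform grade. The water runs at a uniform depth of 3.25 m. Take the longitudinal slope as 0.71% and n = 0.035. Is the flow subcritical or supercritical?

subcritical

With bottom width b = 2.22 m and side slope z = 2: A = (b + zy)y = (2.22 + 2×3.25)×3.25 = 28.34 m²; P = b + 2y√(1+z²) = 2.22 + 2×3.25×2.236 = 16.75 m.
Hydraulic radius R = A/P = 28.34/16.75 = 1.691 m.
V = (1/n) R^(2/3) √S = (1/0.035) × 1.691^(2/3) × √0.0071 = 3.418 m/s. Hydraulic depth D_h = A/T = 28.34/15.22 = 1.862 m.
Froude number Fr = V/√(g·D_h) = 3.418/√(9.81×1.862) = 0.8, which is less than 1, so the flow is subcritical.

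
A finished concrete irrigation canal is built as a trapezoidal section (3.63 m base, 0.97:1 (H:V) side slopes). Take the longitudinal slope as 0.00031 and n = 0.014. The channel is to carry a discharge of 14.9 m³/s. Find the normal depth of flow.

y_n = 1.93 m

Manning's equation rearranged: A R^(2/3) = nQ / (1·√S) = 0.014 × 14.9 / (√0.00031) = 11.85.
Try y = 2.13 m: A R^(2/3) = 14.22 — too large.
Try y = 1.33 m: A R^(2/3) = 6.064 — too small.
Try y = 1.93 m: A R^(2/3) = 11.85 — ≈ 11.85.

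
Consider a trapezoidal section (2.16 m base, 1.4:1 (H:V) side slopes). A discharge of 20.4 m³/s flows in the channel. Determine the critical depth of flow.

At critical depth, Q² T / (g A³) = 1, i.e. A³/T = Q²/g = 20.4²/9.81 = 42.42.
Try y = 1.68 m: A³/T = 63.45 — too large.
Try y = 1.28 m: A³/T = 22.54 — too small.
Try y = 1.51 m: A³/T = 42.08 — close enough.

y_c = 1.51 m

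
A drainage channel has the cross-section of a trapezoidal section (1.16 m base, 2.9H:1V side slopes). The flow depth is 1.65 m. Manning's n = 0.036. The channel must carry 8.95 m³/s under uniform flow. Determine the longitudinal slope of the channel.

S = 0.0013

With bottom width b = 1.16 m and side slope z = 2.9: A = (b + zy)y = (1.16 + 2.9×1.65)×1.65 = 9.809 m²; P = b + 2y√(1+z²) = 1.16 + 2×1.65×3.068 = 11.28 m.
Hydraulic radius R = A/P = 9.809/11.28 = 0.8694 m.
From Manning's equation, S = [nQ / (1 A R^(2/3))]² = [0.036 × 8.95 / (1 × 9.809 × 0.8694^(2/3))]² = 0.0013.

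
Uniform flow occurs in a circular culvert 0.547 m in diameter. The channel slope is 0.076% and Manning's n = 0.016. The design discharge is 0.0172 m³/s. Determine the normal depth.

y_n = 0.148 m

Manning's equation rearranged: A R^(2/3) = nQ / (1·√S) = 0.016 × 0.0172 / (√0.00076) = 0.009983.
At y = 0.177 m: A R^(2/3) = 0.01413 — too large.
At y = 0.11 m: A R^(2/3) = 0.005523 — too small.
At y = 0.148 m: A R^(2/3) = 0.009987 — matches.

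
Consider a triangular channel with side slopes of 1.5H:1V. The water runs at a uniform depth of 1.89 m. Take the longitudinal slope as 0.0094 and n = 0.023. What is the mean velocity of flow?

For a triangular section with side slope z = 1.5: A = zy² = 1.5×1.89² = 5.358 m²; P = 2y√(1+z²) = 2×1.89×1.803 = 6.814 m.
Hydraulic radius R = A/P = 5.358/6.814 = 0.7863 m.
From Manning's equation, V = (1/n) R^(2/3) S^(1/2) = (1/0.023) × 0.7863^(2/3) × 0.0094^(1/2) = 3.59 m/s.

V = 3.59 m/s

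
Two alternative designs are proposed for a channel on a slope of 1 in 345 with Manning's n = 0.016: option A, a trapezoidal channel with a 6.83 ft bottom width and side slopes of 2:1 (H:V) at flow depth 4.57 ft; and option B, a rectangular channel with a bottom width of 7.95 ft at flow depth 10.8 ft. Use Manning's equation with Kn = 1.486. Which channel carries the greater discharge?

channel B

Channel A: With bottom width b = 6.83 ft and side slope z = 2: A = (b + zy)y = (6.83 + 2×4.57)×4.57 = 72.98 ft²; P = b + 2y√(1+z²) = 6.83 + 2×4.57×2.236 = 27.27 ft. Hydraulic radius R = A/P = 72.98/27.27 = 2.677 ft. Q_A = (1.486/0.016)·72.98·2.677^(2/3)·√0.002899 = 703.5 ft³/s.
Channel B: Flow area A = b·y = 7.95 × 10.8 = 85.86 ft². Wetted perimeter P = b + 2y = 7.95 + 2×10.8 = 29.55 ft. Hydraulic radius R = A/P = 85.86/29.55 = 2.906 ft. Q_B = (1.486/0.016)·85.86·2.906^(2/3)·√0.002899 = 874.2 ft³/s.
Q_A = 703.5 ft³/s vs Q_B = 874.2 ft³/s, so channel B carries more.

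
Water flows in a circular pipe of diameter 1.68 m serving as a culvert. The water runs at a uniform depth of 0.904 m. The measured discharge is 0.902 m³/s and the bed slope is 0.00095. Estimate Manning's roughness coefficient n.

For a circular section of diameter D = 1.68 m at depth y = 0.904 m, the central angle is θ = 2 arccos(1 − 2y/D) = 3.294 rad. Then A = (D²/8)(θ − sin θ) = 1.216 m² and P = Dθ/2 = 2.767 m.
Hydraulic radius R = A/P = 1.216/2.767 = 0.4394 m.
Rearranging Manning's equation: n = (1/Q) A R^(2/3) S^(1/2) = (1/0.902) × 1.216 × 0.4394^(2/3) × √0.00095 = 0.024.

n = 0.024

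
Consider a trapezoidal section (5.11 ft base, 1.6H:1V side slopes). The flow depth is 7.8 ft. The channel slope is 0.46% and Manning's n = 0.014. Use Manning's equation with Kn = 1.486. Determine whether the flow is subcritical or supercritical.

With bottom width b = 5.11 ft and side slope z = 1.6: A = (b + zy)y = (5.11 + 1.6×7.8)×7.8 = 137.2 ft²; P = b + 2y√(1+z²) = 5.11 + 2×7.8×1.887 = 34.54 ft.
Hydraulic radius R = A/P = 137.2/34.54 = 3.972 ft.
V = (1.486/n) R^(2/3) √S = (1.486/0.014) × 3.972^(2/3) × √0.0046 = 18.05 ft/s. Hydraulic depth D_h = A/T = 137.2/30.07 = 4.563 ft.
Froude number Fr = V/√(g·D_h) = 18.05/√(32.2×4.563) = 1.49, which is greater than 1, so the flow is supercritical.

supercritical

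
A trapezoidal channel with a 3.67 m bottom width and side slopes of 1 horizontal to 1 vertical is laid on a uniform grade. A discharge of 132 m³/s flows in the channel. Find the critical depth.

y_c = 3.67 m

At critical depth, Q² T / (g A³) = 1, i.e. A³/T = Q²/g = 132²/9.81 = 1776.
At y = 3.18 m: A³/T = 1031 — too small.
At y = 3.67 m: A³/T = 1775 — matches.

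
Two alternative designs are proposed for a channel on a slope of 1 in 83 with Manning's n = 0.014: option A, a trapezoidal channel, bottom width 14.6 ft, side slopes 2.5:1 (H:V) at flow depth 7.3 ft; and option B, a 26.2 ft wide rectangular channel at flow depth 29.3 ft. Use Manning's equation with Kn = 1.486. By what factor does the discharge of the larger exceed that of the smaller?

Channel A: With bottom width b = 14.6 ft and side slope z = 2.5: A = (b + zy)y = (14.6 + 2.5×7.3)×7.3 = 239.8 ft²; P = b + 2y√(1+z²) = 14.6 + 2×7.3×2.693 = 53.91 ft. Hydraulic radius R = A/P = 239.8/53.91 = 4.448 ft. Q_A = (1.486/0.014)·239.8·4.448^(2/3)·√0.01205 = 7557 ft³/s.
Channel B: Flow area A = b·y = 26.2 × 29.3 = 767.7 ft². Wetted perimeter P = b + 2y = 26.2 + 2×29.3 = 84.8 ft. Hydraulic radius R = A/P = 767.7/84.8 = 9.053 ft. Q_B = (1.486/0.014)·767.7·9.053^(2/3)·√0.01205 = 38850 ft³/s.
The larger discharge is 38850 ft³/s and the smaller is 7557 ft³/s; the ratio is 5.14.

5.14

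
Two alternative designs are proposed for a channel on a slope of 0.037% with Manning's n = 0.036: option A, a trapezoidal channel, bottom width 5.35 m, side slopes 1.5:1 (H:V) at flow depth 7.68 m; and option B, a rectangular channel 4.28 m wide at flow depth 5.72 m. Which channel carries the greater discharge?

channel A

Channel A: With bottom width b = 5.35 m and side slope z = 1.5: A = (b + zy)y = (5.35 + 1.5×7.68)×7.68 = 129.6 m²; P = b + 2y√(1+z²) = 5.35 + 2×7.68×1.803 = 33.04 m. Hydraulic radius R = A/P = 129.6/33.04 = 3.921 m. Q_A = (1/0.036)·129.6·3.921^(2/3)·√0.00037 = 172.1 m³/s.
Channel B: Flow area A = b·y = 4.28 × 5.72 = 24.48 m². Wetted perimeter P = b + 2y = 4.28 + 2×5.72 = 15.72 m. Hydraulic radius R = A/P = 24.48/15.72 = 1.557 m. Q_B = (1/0.036)·24.48·1.557^(2/3)·√0.00037 = 17.58 m³/s.
Q_A = 172.1 m³/s vs Q_B = 17.58 m³/s, so channel A carries more.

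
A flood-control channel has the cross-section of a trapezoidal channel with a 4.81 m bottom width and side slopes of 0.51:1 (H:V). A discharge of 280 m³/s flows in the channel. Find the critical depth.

y_c = 5.7 m

At critical depth, Q² T / (g A³) = 1, i.e. A³/T = Q²/g = 280²/9.81 = 7992.
At y = 4.77 m: A³/T = 4262 — too small.
At y = 7.02 m: A³/T = 17070 — too large.
At y = 5.7 m: A³/T = 8011 — matches.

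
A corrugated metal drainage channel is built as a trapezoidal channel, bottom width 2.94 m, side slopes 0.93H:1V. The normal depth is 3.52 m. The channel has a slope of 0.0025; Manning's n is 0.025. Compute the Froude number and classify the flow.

With bottom width b = 2.94 m and side slope z = 0.93: A = (b + zy)y = (2.94 + 0.93×3.52)×3.52 = 21.87 m²; P = b + 2y√(1+z²) = 2.94 + 2×3.52×1.366 = 12.55 m.
Hydraulic radius R = A/P = 21.87/12.55 = 1.742 m.
V = (1/n) R^(2/3) √S = (1/0.025) × 1.742^(2/3) × √0.0025 = 2.896 m/s. Hydraulic depth D_h = A/T = 21.87/9.487 = 2.305 m.
Froude number Fr = V/√(g·D_h) = 2.896/√(9.81×2.305) = 0.609, which is less than 1, so the flow is subcritical.

subcritical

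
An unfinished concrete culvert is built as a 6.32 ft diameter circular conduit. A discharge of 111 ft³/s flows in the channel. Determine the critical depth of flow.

At critical depth, Q² T / (g A³) = 1, i.e. A³/T = Q²/g = 111²/32.2 = 382.6.
At y = 3.54 ft: A³/T = 942.2 — too large.
At y = 2 ft: A³/T = 105.3 — too small.
At y = 2.8 ft: A³/T = 384.5 — matches.

y_c = 2.8 ft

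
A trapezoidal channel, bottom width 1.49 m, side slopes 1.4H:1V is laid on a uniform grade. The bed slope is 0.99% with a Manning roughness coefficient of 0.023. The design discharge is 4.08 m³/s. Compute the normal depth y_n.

Manning's equation rearranged: A R^(2/3) = nQ / (1·√S) = 0.023 × 4.08 / (√0.0099) = 0.9431.
Try y = 0.56 m: A R^(2/3) = 0.6595 — too small.
Try y = 0.809 m: A R^(2/3) = 1.33 — too large.
Try y = 0.677 m: A R^(2/3) = 0.9433 — close enough.

y_n = 0.677 m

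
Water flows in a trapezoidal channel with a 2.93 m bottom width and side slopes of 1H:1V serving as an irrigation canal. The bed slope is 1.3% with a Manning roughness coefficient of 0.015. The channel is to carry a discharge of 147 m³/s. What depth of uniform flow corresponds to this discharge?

Manning's equation rearranged: A R^(2/3) = nQ / (1·√S) = 0.015 × 147 / (√0.013) = 19.34.
Trying y = 1.92 m: A R^(2/3) = 10.01 — low.
Trying y = 2.7 m: A R^(2/3) = 19.37 — ≈ 19.34.

y_n = 2.7 m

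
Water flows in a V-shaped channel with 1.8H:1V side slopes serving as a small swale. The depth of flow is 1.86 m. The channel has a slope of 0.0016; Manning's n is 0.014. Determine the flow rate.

For a triangular section with side slope z = 1.8: A = zy² = 1.8×1.86² = 6.227 m²; P = 2y√(1+z²) = 2×1.86×2.059 = 7.66 m.
Hydraulic radius R = A/P = 6.227/7.66 = 0.813 m.
Manning's equation: Q = (1/n) A R^(2/3) S^(1/2) = (1/0.014) × 6.227 × 0.813^(2/3) × 0.0016^(1/2) = 15.5 m³/s.

Q = 15.5 m³/s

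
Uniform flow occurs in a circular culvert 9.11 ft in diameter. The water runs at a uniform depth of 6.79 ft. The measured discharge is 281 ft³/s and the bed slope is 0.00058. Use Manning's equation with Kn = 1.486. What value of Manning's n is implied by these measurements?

n = 0.013

For a circular section of diameter D = 9.11 ft at depth y = 6.79 ft, the central angle is θ = 2 arccos(1 − 2y/D) = 4.167 rad. Then A = (D²/8)(θ − sin θ) = 52.1 ft² and P = Dθ/2 = 18.98 ft.
Hydraulic radius R = A/P = 52.1/18.98 = 2.745 ft.
Rearranging Manning's equation: n = (1.486/Q) A R^(2/3) S^(1/2) = (1.486/281) × 52.1 × 2.745^(2/3) × √0.00058 = 0.013.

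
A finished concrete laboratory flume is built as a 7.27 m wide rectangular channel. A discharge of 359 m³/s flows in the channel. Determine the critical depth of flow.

For a rectangular channel, critical depth y_c = (q²/g)^(1/3) where q = Q/b = 359/7.27 = 49.38 m²/s.
So y_c = (49.38²/9.81)^(1/3) = 6.29 m.

y_c = 6.29 m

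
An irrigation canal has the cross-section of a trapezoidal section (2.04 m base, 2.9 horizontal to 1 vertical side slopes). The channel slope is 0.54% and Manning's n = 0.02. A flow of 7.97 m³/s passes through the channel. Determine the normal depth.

y_n = 0.794 m

Manning's equation rearranged: A R^(2/3) = nQ / (1·√S) = 0.02 × 7.97 / (√0.0054) = 2.169.
Trying y = 0.867 m: A R^(2/3) = 2.607 — over.
Trying y = 0.596 m: A R^(2/3) = 1.208 — short.
Trying y = 0.794 m: A R^(2/3) = 2.169 — close enough.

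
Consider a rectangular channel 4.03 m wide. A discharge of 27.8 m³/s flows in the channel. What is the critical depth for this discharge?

y_c = 1.69 m

For a rectangular channel, critical depth y_c = (q²/g)^(1/3) where q = Q/b = 27.8/4.03 = 6.898 m²/s.
So y_c = (6.898²/9.81)^(1/3) = 1.69 m.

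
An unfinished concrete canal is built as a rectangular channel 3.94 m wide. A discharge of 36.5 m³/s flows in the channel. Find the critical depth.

For a rectangular channel, critical depth y_c = (q²/g)^(1/3) where q = Q/b = 36.5/3.94 = 9.264 m²/s.
So y_c = (9.264²/9.81)^(1/3) = 2.06 m.

y_c = 2.06 m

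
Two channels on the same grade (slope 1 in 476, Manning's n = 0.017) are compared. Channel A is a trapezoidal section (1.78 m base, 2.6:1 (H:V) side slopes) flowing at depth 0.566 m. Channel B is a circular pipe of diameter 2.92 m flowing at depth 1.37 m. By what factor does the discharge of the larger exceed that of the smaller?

Channel A: With bottom width b = 1.78 m and side slope z = 2.6: A = (b + zy)y = (1.78 + 2.6×0.566)×0.566 = 1.84 m²; P = b + 2y√(1+z²) = 1.78 + 2×0.566×2.786 = 4.933 m. Hydraulic radius R = A/P = 1.84/4.933 = 0.3731 m. Q_A = (1/0.017)·1.84·0.3731^(2/3)·√0.002101 = 2.571 m³/s.
Channel B: For a circular section of diameter D = 2.92 m at depth y = 1.37 m, the central angle is θ = 2 arccos(1 − 2y/D) = 3.018 rad. Then A = (D²/8)(θ − sin θ) = 3.086 m² and P = Dθ/2 = 4.407 m. Hydraulic radius R = A/P = 3.086/4.407 = 0.7002 m. Q_B = (1/0.017)·3.086·0.7002^(2/3)·√0.002101 = 6.56 m³/s.
The larger discharge is 6.56 m³/s and the smaller is 2.571 m³/s; the ratio is 2.55.

2.55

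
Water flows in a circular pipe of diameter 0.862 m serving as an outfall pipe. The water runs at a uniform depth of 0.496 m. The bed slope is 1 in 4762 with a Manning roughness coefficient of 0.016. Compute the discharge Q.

For a circular section of diameter D = 0.862 m at depth y = 0.496 m, the central angle is θ = 2 arccos(1 − 2y/D) = 3.444 rad. Then A = (D²/8)(θ − sin θ) = 0.3476 m² and P = Dθ/2 = 1.485 m.
Hydraulic radius R = A/P = 0.3476/1.485 = 0.2342 m.
Manning's equation: Q = (1/n) A R^(2/3) S^(1/2) = (1/0.016) × 0.3476 × 0.2342^(2/3) × 0.00021^(1/2) = 0.12 m³/s.

Q = 0.12 m³/s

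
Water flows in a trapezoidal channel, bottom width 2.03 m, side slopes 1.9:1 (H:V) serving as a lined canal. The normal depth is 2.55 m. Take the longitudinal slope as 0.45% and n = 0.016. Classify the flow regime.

With bottom width b = 2.03 m and side slope z = 1.9: A = (b + zy)y = (2.03 + 1.9×2.55)×2.55 = 17.53 m²; P = b + 2y√(1+z²) = 2.03 + 2×2.55×2.147 = 12.98 m.
Hydraulic radius R = A/P = 17.53/12.98 = 1.351 m.
V = (1/n) R^(2/3) √S = (1/0.016) × 1.351^(2/3) × √0.0045 = 5.123 m/s. Hydraulic depth D_h = A/T = 17.53/11.72 = 1.496 m.
Froude number Fr = V/√(g·D_h) = 5.123/√(9.81×1.496) = 1.34, which is greater than 1, so the flow is supercritical.

supercritical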